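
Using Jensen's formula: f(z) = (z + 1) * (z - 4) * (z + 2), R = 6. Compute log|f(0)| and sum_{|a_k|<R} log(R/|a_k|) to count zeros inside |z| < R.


Jensen's formula: (1/2pi)*integral log|f(Re^it)|dt = log|f(0)| + sum_{|a_k|<R} log(R/|a_k|)
Step 1: f(0) = 1 * (-4) * 2 = -8
Step 2: log|f(0)| = log|-1| + log|4| + log|-2| = 2.0794
Step 3: Zeros inside |z| < 6: -1, 4, -2
Step 4: Jensen sum = log(6/1) + log(6/4) + log(6/2) = 3.2958
Step 5: n(R) = number of terms in the Jensen sum = count of zeros inside |z| < 6 = 3

3


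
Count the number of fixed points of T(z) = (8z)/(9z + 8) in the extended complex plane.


Step 1: Fixed points satisfy T(z) = z
Step 2: 9z^2 = 0
Step 3: Discriminant = 0^2 - 4*9*0 = 0
Step 4: Number of fixed points = 1

1


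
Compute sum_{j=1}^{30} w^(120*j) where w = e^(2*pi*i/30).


Step 1: The sum sum_{j=1}^{n} w^(k*j) equals n if n | k, else 0.
Step 2: Here n = 30, k = 120
Step 3: Does n divide k? 30 | 120 -> True
Step 4: Sum = 30

30


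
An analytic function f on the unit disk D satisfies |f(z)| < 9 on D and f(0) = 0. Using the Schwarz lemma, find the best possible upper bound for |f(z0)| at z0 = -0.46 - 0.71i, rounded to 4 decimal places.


Step 1: g = f/9 maps D -> D with g(0) = 0, so by the Schwarz lemma |g(z)| <= |z|, i.e. |f(z)| <= 9|z|; this is sharp (f(z) = 9z).
Step 2: |z0|^2 = (-0.46)^2 + (-0.71)^2 = 0.7157
Step 3: |z0| = sqrt(0.7157) = 0.845991
Step 4: Best bound = 9 * |z0| = 9 * 0.845991 = 7.6139

7.6139


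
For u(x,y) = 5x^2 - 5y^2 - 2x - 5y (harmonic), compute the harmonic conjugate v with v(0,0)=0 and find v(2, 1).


Step 1: v_x = -u_y = 10y + 5
Step 2: v_y = u_x = 10x - 2
Step 3: v = 10xy + 5x - 2y + C
Step 4: v(0,0) = 0 => C = 0
Step 5: v(2, 1) = 28

28


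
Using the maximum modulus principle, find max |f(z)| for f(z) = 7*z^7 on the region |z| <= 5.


Step 1: On |z| = 5, |f(z)| = 7 * |z|^7 = 7 * 5^7
Step 2: By maximum modulus principle, maximum is on boundary.
Step 3: Maximum = 7 * 78125 = 546875

546875


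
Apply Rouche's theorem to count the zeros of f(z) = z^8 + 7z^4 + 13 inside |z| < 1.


Step 1: On |z| = 1 the three terms have sizes |z^8| = 1^8 = 1, |7z^4| = 7*1^4 = 7, |13| = 13
Step 2: The dominant term is g(z) = 13; let h(z) = z^8 + 7z^4 so f = g + h
Step 3: On |z| = 1: |g| = 13 and |h| <= 1 + 7 = 8
Step 4: Since 13 > 8, |h| < |g| on |z| = 1, so by Rouche f has the same number of zeros as g inside |z| < 1
Step 5: g(z) = 13 is a nonzero constant with no zeros inside |z| < 1. Answer = 0

0


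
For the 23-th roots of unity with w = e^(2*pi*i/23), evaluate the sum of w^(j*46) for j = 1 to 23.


Step 1: The sum sum_{j=1}^{n} w^(k*j) equals n if n | k, else 0.
Step 2: Here n = 23, k = 46
Step 3: Does n divide k? 23 | 46 -> True
Step 4: Sum = 23

23


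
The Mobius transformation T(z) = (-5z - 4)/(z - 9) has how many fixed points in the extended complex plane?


Step 1: Fixed points satisfy T(z) = z
Step 2: z^2 - 4z + 4 = 0
Step 3: Discriminant = (-4)^2 - 4*1*4 = 0
Step 4: Number of fixed points = 1

1


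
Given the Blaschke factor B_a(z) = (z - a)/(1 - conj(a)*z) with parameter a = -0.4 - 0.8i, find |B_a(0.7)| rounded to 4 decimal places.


Step 1: Numerator z0 - a = 0.7 - (-0.4 - 0.8i) = 1.1 + 0.8i
Step 2: Denominator 1 - conj(a)*z0 = 1 - (-0.4 + 0.8i)*0.7 = 1.28 - 0.56i
Step 3: |z0 - a|^2 = 1.1^2 + 0.8^2 = 1.85; |1 - conj(a)*z0|^2 = 1.28^2 + (-0.56)^2 = 1.952
Step 4: |B_a(0.7)| = sqrt(1.85 / 1.952) = sqrt(0.947746)
Step 5: = 0.9735

0.9735


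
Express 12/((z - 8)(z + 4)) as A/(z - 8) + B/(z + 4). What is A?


Step 1: Multiply both sides by (z - 8) and set z = 8
Step 2: A = 12 / (8 + 4)
Step 3: A = 12 / 12
Step 4: A = 1

1


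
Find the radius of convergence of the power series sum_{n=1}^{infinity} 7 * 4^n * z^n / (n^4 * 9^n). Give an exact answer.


Step 1: General term a_n = 7 * 4^n / (n^4 * 9^n)
Step 2: By the root test, |a_n|^(1/n) = 7^(1/n) * 4 / (n^(4/n) * 9) -> 4/9 as n -> infinity (since 7^(1/n) -> 1 and n^(4/n) -> 1)
Step 3: R = 1/lim|a_n|^(1/n) = 9/4

9/4


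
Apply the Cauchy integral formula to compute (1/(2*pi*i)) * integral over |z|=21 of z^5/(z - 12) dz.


Step 1: f(z) = z^5, a = 12 is inside |z| = 21
Step 2: By Cauchy integral formula: (1/(2pi*i)) * integral = f(a)
Step 3: f(12) = 12^5 = 248832

248832


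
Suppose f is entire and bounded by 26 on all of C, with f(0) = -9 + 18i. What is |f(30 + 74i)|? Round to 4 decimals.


Step 1: By Liouville's theorem, a bounded entire function is constant.
Step 2: f(z) = f(0) = -9 + 18i for all z.
Step 3: |f(w)| = |-9 + 18i| = sqrt(81 + 324)
Step 4: = 20.1246

20.1246


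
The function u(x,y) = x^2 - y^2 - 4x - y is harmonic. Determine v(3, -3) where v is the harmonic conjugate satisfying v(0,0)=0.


Step 1: v_x = -u_y = 2y + 1
Step 2: v_y = u_x = 2x - 4
Step 3: v = 2xy + x - 4y + C
Step 4: v(0,0) = 0 => C = 0
Step 5: v(3, -3) = -3

-3


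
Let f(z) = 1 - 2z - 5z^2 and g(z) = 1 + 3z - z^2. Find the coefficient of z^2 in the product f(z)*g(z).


Step 1: z^2 term in f*g comes from: (1)*(-z^2) + (-2z)*(3z) + (-5z^2)*(1)
Step 2: = -1 - 6 - 5
Step 3: = -12

-12


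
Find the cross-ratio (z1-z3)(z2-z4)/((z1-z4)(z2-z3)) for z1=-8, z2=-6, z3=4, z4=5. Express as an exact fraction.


Step 1: (z1-z3)(z2-z4) = (-12) * (-11) = 132
Step 2: (z1-z4)(z2-z3) = (-13) * (-10) = 130
Step 3: Cross-ratio = 132/130 = 66/65

66/65


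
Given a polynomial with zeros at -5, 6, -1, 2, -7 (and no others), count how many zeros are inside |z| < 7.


Step 1: Check each root:
  z = -5: |-5| = 5 < 7
  z = 6: |6| = 6 < 7
  z = -1: |-1| = 1 < 7
  z = 2: |2| = 2 < 7
  z = -7: |-7| = 7 >= 7
Step 2: Count = 4

4


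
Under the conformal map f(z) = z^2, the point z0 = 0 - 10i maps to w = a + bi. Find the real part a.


Step 1: z0 = 0 - 10i
Step 2: z0^2 = 0^2 - (-10)^2 + 0i
Step 3: real part = 0 - 100 = -100

-100


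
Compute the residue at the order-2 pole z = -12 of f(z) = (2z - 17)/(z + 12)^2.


Step 1: Pole of order 2 at z = -12
Step 2: Res = lim d/dz [(z + 12)^2 * f(z)] as z -> -12
Step 3: (z + 12)^2 * f(z) = 2z - 17
Step 4: d/dz[2z - 17] = 2

2


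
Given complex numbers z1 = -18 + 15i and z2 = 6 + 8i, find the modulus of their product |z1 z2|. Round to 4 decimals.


Step 1: |z1| = sqrt((-18)^2 + 15^2) = sqrt(549)
Step 2: |z2| = sqrt(6^2 + 8^2) = sqrt(100)
Step 3: |z1*z2| = |z1|*|z2| = sqrt(549) * sqrt(100) = sqrt(549 * 100) = sqrt(54900)
Step 4: = 234.3075

234.3075


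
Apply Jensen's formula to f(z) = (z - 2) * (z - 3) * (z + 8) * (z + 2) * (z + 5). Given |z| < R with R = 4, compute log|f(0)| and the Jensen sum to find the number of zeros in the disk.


Jensen's formula: (1/2pi)*integral log|f(Re^it)|dt = log|f(0)| + sum_{|a_k|<R} log(R/|a_k|)
Step 1: f(0) = (-2) * (-3) * 8 * 2 * 5 = 480
Step 2: log|f(0)| = log|2| + log|3| + log|-8| + log|-2| + log|-5| = 6.1738
Step 3: Zeros inside |z| < 4: 2, 3, -2
Step 4: Jensen sum = log(4/2) + log(4/3) + log(4/2) = 1.674
Step 5: n(R) = number of terms in the Jensen sum = count of zeros inside |z| < 4 = 3

3


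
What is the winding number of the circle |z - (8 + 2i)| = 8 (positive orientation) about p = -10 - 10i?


Step 1: Center c = (8, 2), radius = 8
Step 2: |p - c|^2 = (-18)^2 + (-12)^2 = 468
Step 3: r^2 = 64
Step 4: |p-c| > r so winding number = 0

0


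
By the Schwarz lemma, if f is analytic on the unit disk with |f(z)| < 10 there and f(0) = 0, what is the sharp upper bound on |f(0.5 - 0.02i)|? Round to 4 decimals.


Step 1: g = f/10 maps D -> D with g(0) = 0, so by the Schwarz lemma |g(z)| <= |z|, i.e. |f(z)| <= 10|z|; this is sharp (f(z) = 10z).
Step 2: |z0|^2 = 0.5^2 + (-0.02)^2 = 0.2504
Step 3: |z0| = sqrt(0.2504) = 0.5004
Step 4: Best bound = 10 * |z0| = 10 * 0.5004 = 5.004

5.004


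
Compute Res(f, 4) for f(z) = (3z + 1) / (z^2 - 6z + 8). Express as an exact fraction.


Step 1: Q(z) = z^2 - 6z + 8 = (z - 4)(z - 2)
Step 2: Q'(z) = 2z - 6
Step 3: Q'(4) = 2, P(4) = 13
Step 4: Res = P(4)/Q'(4) = 13/2 = 13/2

13/2


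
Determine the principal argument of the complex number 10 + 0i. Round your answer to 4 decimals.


Step 1: z = 10 + 0i
Step 2: arg(z) = atan2(0, 10)
Step 3: arg(z) = 0.0

0.0


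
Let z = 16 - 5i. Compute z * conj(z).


Step 1: conj(z) = 16 + 5i
Step 2: z * conj(z) = 16^2 + (-5)^2
Step 3: = 256 + 25 = 281

281


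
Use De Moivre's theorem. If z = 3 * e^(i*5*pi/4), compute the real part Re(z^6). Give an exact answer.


Step 1: By De Moivre's theorem, z^6 = 3^6 * e^(i*6*5*pi/4) = 729 * (cos(15*pi/2) + i*sin(15*pi/2))
Step 2: |z|^6 = 3^6 = 729
Step 3: Reduce the angle mod 2*pi: 15*pi/2 - 6*pi = 3*pi/2
Step 4: cos(3*pi/2) = 0
Step 5: Re(z^6) = 729 * 0 = 0

0


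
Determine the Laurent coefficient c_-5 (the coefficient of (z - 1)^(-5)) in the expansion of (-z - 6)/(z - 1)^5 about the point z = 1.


Step 1: Write the numerator in powers of (z - 1): -z - 6 = -(z - 1) + (-1*1 - 6) = -(z - 1) - 7
Step 2: Divide by (z - 1)^5: f(z) = -7(z - 1)^(-5) - (z - 1)^(-4)
Step 3: This finite sum is the Laurent series of f about z = 1.
Step 4: Coefficient of (z - 1)^(-5) = -1*1 - 6 = -7

-7


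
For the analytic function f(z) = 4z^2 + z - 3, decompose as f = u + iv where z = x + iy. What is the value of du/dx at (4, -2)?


Step 1: f(z) = 4(x+iy)^2 + (x+iy) - 3
Step 2: u = 4(x^2 - y^2) + x - 3
Step 3: u_x = 8x + 1
Step 4: At (4, -2): u_x = 32 + 1 = 33

33


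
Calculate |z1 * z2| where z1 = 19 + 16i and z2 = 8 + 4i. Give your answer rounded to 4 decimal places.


Step 1: |z1| = sqrt(19^2 + 16^2) = sqrt(617)
Step 2: |z2| = sqrt(8^2 + 4^2) = sqrt(80)
Step 3: |z1*z2| = |z1|*|z2| = sqrt(617) * sqrt(80) = sqrt(617 * 80) = sqrt(49360)
Step 4: = 222.1711

222.1711


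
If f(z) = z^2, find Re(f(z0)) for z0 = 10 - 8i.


Step 1: z0 = 10 - 8i
Step 2: z0^2 = 10^2 - (-8)^2 - 160i
Step 3: real part = 100 - 64 = 36

36


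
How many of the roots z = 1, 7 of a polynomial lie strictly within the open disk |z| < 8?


Step 1: Check each root:
  z = 1: |1| = 1 < 8
  z = 7: |7| = 7 < 8
Step 2: Count = 2

2


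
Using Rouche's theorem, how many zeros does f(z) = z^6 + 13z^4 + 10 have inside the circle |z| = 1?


Step 1: On |z| = 1 the three terms have sizes |z^6| = 1^6 = 1, |13z^4| = 13*1^4 = 13, |10| = 10
Step 2: The dominant term is g(z) = 13z^4; let h(z) = z^6 + 10 so f = g + h
Step 3: On |z| = 1: |g| = 13 and |h| <= 1 + 10 = 11
Step 4: Since 13 > 11, |h| < |g| on |z| = 1, so by Rouche f has the same number of zeros as g inside |z| < 1
Step 5: g(z) = 13z^4 has 4 zeros (at the origin, multiplicity 4) inside |z| < 1. Answer = 4

4


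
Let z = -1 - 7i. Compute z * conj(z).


Step 1: conj(z) = -1 + 7i
Step 2: z * conj(z) = (-1)^2 + (-7)^2
Step 3: = 1 + 49 = 50

50


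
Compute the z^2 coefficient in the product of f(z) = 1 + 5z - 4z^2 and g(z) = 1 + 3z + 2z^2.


Step 1: z^2 term in f*g comes from: (1)*(2z^2) + (5z)*(3z) + (-4z^2)*(1)
Step 2: = 2 + 15 - 4
Step 3: = 13

13


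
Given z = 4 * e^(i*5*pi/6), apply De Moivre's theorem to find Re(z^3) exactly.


Step 1: By De Moivre's theorem, z^3 = 4^3 * e^(i*3*5*pi/6) = 64 * (cos(5*pi/2) + i*sin(5*pi/2))
Step 2: |z|^3 = 4^3 = 64
Step 3: Reduce the angle mod 2*pi: 5*pi/2 - 2*pi = pi/2
Step 4: cos(pi/2) = 0
Step 5: Re(z^3) = 64 * 0 = 0

0


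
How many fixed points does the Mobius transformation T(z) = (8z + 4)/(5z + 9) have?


Step 1: Fixed points satisfy T(z) = z
Step 2: 5z^2 + z - 4 = 0
Step 3: Discriminant = 1^2 - 4*5*(-4) = 81
Step 4: Number of fixed points = 2

2


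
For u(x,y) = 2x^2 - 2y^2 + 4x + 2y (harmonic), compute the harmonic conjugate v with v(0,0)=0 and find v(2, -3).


Step 1: v_x = -u_y = 4y - 2
Step 2: v_y = u_x = 4x + 4
Step 3: v = 4xy - 2x + 4y + C
Step 4: v(0,0) = 0 => C = 0
Step 5: v(2, -3) = -40

-40


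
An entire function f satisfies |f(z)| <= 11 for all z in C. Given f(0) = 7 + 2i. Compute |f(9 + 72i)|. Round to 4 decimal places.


Step 1: By Liouville's theorem, a bounded entire function is constant.
Step 2: f(z) = f(0) = 7 + 2i for all z.
Step 3: |f(w)| = |7 + 2i| = sqrt(49 + 4)
Step 4: = 7.2801

7.2801


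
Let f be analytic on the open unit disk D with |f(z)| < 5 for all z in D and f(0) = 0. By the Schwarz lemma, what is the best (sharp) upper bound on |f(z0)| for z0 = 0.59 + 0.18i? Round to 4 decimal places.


Step 1: g = f/5 maps D -> D with g(0) = 0, so by the Schwarz lemma |g(z)| <= |z|, i.e. |f(z)| <= 5|z|; this is sharp (f(z) = 5z).
Step 2: |z0|^2 = 0.59^2 + 0.18^2 = 0.3805
Step 3: |z0| = sqrt(0.3805) = 0.616847
Step 4: Best bound = 5 * |z0| = 5 * 0.616847 = 3.0842

3.0842


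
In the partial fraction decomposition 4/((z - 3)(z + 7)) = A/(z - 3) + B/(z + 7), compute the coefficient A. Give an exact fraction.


Step 1: Multiply both sides by (z - 3) and set z = 3
Step 2: A = 4 / (3 + 7)
Step 3: A = 4 / 10
Step 4: A = 2/5

2/5


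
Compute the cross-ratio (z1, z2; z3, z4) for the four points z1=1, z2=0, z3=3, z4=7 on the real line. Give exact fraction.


Step 1: (z1-z3)(z2-z4) = (-2) * (-7) = 14
Step 2: (z1-z4)(z2-z3) = (-6) * (-3) = 18
Step 3: Cross-ratio = 14/18 = 7/9

7/9


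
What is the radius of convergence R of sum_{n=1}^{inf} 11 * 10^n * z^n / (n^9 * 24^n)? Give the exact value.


Step 1: General term a_n = 11 * 10^n / (n^9 * 24^n)
Step 2: By the root test, |a_n|^(1/n) = 11^(1/n) * 10 / (n^(9/n) * 24) -> 10/24 as n -> infinity (since 11^(1/n) -> 1 and n^(9/n) -> 1)
Step 3: R = 1/lim|a_n|^(1/n) = 24/10 = 12/5

12/5


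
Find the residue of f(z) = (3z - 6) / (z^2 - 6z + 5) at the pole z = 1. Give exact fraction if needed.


Step 1: Q(z) = z^2 - 6z + 5 = (z - 1)(z - 5)
Step 2: Q'(z) = 2z - 6
Step 3: Q'(1) = -4, P(1) = -3
Step 4: Res = P(1)/Q'(1) = -3/(-4) = 3/4

3/4


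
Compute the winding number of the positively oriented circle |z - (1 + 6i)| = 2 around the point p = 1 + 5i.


Step 1: Center c = (1, 6), radius = 2
Step 2: |p - c|^2 = 0^2 + (-1)^2 = 1
Step 3: r^2 = 4
Step 4: |p-c| < r so winding number = 1

1


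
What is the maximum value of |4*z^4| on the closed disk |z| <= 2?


Step 1: On |z| = 2, |f(z)| = 4 * |z|^4 = 4 * 2^4
Step 2: By maximum modulus principle, maximum is on boundary.
Step 3: Maximum = 4 * 16 = 64

64


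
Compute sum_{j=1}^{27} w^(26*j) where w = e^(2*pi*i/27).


Step 1: The sum sum_{j=1}^{n} w^(k*j) equals n if n | k, else 0.
Step 2: Here n = 27, k = 26
Step 3: Does n divide k? 27 | 26 -> False
Step 4: Sum = 0

0


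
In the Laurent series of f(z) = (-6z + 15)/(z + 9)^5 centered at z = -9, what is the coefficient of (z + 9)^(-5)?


Step 1: Write the numerator in powers of (z + 9): -6z + 15 = -6(z + 9) + (-6*(-9) + 15) = -6(z + 9) + 69
Step 2: Divide by (z + 9)^5: f(z) = 69(z + 9)^(-5) - 6(z + 9)^(-4)
Step 3: This finite sum is the Laurent series of f about z = -9.
Step 4: Coefficient of (z + 9)^(-5) = -6*(-9) + 15 = 69

69


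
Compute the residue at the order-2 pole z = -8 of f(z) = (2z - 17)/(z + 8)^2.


Step 1: Pole of order 2 at z = -8
Step 2: Res = lim d/dz [(z + 8)^2 * f(z)] as z -> -8
Step 3: (z + 8)^2 * f(z) = 2z - 17
Step 4: d/dz[2z - 17] = 2

2


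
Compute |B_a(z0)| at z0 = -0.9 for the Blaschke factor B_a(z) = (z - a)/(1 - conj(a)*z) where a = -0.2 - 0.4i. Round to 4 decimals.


Step 1: Numerator z0 - a = -0.9 - (-0.2 - 0.4i) = -0.7 + 0.4i
Step 2: Denominator 1 - conj(a)*z0 = 1 - (-0.2 + 0.4i)*(-0.9) = 0.82 + 0.36i
Step 3: |z0 - a|^2 = (-0.7)^2 + 0.4^2 = 0.65; |1 - conj(a)*z0|^2 = 0.82^2 + 0.36^2 = 0.802
Step 4: |B_a(-0.9)| = sqrt(0.65 / 0.802) = sqrt(0.810474)
Step 5: = 0.9003

0.9003


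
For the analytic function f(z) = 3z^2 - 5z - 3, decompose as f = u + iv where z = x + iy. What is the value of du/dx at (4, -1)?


Step 1: f(z) = 3(x+iy)^2 - 5(x+iy) - 3
Step 2: u = 3(x^2 - y^2) - 5x - 3
Step 3: u_x = 6x - 5
Step 4: At (4, -1): u_x = 24 - 5 = 19

19


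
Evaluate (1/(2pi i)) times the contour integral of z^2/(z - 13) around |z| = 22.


Step 1: f(z) = z^2, a = 13 is inside |z| = 22
Step 2: By Cauchy integral formula: (1/(2pi*i)) * integral = f(a)
Step 3: f(13) = 13^2 = 169

169


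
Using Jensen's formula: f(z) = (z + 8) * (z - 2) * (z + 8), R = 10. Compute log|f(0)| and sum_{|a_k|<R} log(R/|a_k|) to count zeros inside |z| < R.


Jensen's formula: (1/2pi)*integral log|f(Re^it)|dt = log|f(0)| + sum_{|a_k|<R} log(R/|a_k|)
Step 1: f(0) = 8 * (-2) * 8 = -128
Step 2: log|f(0)| = log|-8| + log|2| + log|-8| = 4.852
Step 3: Zeros inside |z| < 10: -8, 2, -8
Step 4: Jensen sum = log(10/8) + log(10/2) + log(10/8) = 2.0557
Step 5: n(R) = number of terms in the Jensen sum = count of zeros inside |z| < 10 = 3

3


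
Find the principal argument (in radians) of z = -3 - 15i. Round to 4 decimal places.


Step 1: z = -3 - 15i
Step 2: arg(z) = atan2(-15, -3)
Step 3: arg(z) = -1.7682

-1.7682


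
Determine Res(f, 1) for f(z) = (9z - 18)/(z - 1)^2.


Step 1: Pole of order 2 at z = 1
Step 2: Res = lim d/dz [(z - 1)^2 * f(z)] as z -> 1
Step 3: (z - 1)^2 * f(z) = 9z - 18
Step 4: d/dz[9z - 18] = 9

9


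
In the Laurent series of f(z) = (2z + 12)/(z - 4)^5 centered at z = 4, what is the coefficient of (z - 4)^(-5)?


Step 1: Write the numerator in powers of (z - 4): 2z + 12 = 2(z - 4) + (2*4 + 12) = 2(z - 4) + 20
Step 2: Divide by (z - 4)^5: f(z) = 20(z - 4)^(-5) + 2(z - 4)^(-4)
Step 3: This finite sum is the Laurent series of f about z = 4.
Step 4: Coefficient of (z - 4)^(-5) = 2*4 + 12 = 20

20


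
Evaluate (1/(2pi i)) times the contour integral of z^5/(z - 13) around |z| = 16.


Step 1: f(z) = z^5, a = 13 is inside |z| = 16
Step 2: By Cauchy integral formula: (1/(2pi*i)) * integral = f(a)
Step 3: f(13) = 13^5 = 371293

371293


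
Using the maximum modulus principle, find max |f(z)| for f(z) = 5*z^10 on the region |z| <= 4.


Step 1: On |z| = 4, |f(z)| = 5 * |z|^10 = 5 * 4^10
Step 2: By maximum modulus principle, maximum is on boundary.
Step 3: Maximum = 5 * 1048576 = 5242880

5242880


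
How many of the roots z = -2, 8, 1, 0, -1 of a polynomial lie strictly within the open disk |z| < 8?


Step 1: Check each root:
  z = -2: |-2| = 2 < 8
  z = 8: |8| = 8 >= 8
  z = 1: |1| = 1 < 8
  z = 0: |0| = 0 < 8
  z = -1: |-1| = 1 < 8
Step 2: Count = 4

4


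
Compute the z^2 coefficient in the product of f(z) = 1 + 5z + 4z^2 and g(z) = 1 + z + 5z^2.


Step 1: z^2 term in f*g comes from: (1)*(5z^2) + (5z)*(z) + (4z^2)*(1)
Step 2: = 5 + 5 + 4
Step 3: = 14

14


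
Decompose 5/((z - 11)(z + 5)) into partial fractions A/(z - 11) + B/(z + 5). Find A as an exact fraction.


Step 1: Multiply both sides by (z - 11) and set z = 11
Step 2: A = 5 / (11 + 5)
Step 3: A = 5 / 16
Step 4: A = 5/16

5/16


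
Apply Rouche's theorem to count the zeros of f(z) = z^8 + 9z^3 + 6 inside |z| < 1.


Step 1: On |z| = 1 the three terms have sizes |z^8| = 1^8 = 1, |9z^3| = 9*1^3 = 9, |6| = 6
Step 2: The dominant term is g(z) = 9z^3; let h(z) = z^8 + 6 so f = g + h
Step 3: On |z| = 1: |g| = 9 and |h| <= 1 + 6 = 7
Step 4: Since 9 > 7, |h| < |g| on |z| = 1, so by Rouche f has the same number of zeros as g inside |z| < 1
Step 5: g(z) = 9z^3 has 3 zeros (at the origin, multiplicity 3) inside |z| < 1. Answer = 3

3


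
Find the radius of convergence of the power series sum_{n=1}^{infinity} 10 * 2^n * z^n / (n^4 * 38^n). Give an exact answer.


Step 1: General term a_n = 10 * 2^n / (n^4 * 38^n)
Step 2: By the root test, |a_n|^(1/n) = 10^(1/n) * 2 / (n^(4/n) * 38) -> 2/38 as n -> infinity (since 10^(1/n) -> 1 and n^(4/n) -> 1)
Step 3: R = 1/lim|a_n|^(1/n) = 38/2 = 19

19


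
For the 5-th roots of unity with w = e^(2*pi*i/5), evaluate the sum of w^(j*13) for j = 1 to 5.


Step 1: The sum sum_{j=1}^{n} w^(k*j) equals n if n | k, else 0.
Step 2: Here n = 5, k = 13
Step 3: Does n divide k? 5 | 13 -> False
Step 4: Sum = 0

0


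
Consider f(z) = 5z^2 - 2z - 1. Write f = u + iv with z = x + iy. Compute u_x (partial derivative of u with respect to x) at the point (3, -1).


Step 1: f(z) = 5(x+iy)^2 - 2(x+iy) - 1
Step 2: u = 5(x^2 - y^2) - 2x - 1
Step 3: u_x = 10x - 2
Step 4: At (3, -1): u_x = 30 - 2 = 28

28


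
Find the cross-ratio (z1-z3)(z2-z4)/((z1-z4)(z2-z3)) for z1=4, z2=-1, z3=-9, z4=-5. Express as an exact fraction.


Step 1: (z1-z3)(z2-z4) = 13 * 4 = 52
Step 2: (z1-z4)(z2-z3) = 9 * 8 = 72
Step 3: Cross-ratio = 52/72 = 13/18

13/18


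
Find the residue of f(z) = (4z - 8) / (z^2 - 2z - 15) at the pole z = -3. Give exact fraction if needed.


Step 1: Q(z) = z^2 - 2z - 15 = (z + 3)(z - 5)
Step 2: Q'(z) = 2z - 2
Step 3: Q'(-3) = -8, P(-3) = -20
Step 4: Res = P(-3)/Q'(-3) = -20/(-8) = 5/2

5/2


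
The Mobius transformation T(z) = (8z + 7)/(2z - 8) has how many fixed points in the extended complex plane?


Step 1: Fixed points satisfy T(z) = z
Step 2: 2z^2 - 16z - 7 = 0
Step 3: Discriminant = (-16)^2 - 4*2*(-7) = 312
Step 4: Number of fixed points = 2

2


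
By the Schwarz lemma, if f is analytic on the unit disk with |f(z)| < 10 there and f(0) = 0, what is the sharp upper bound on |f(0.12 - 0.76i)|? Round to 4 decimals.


Step 1: g = f/10 maps D -> D with g(0) = 0, so by the Schwarz lemma |g(z)| <= |z|, i.e. |f(z)| <= 10|z|; this is sharp (f(z) = 10z).
Step 2: |z0|^2 = 0.12^2 + (-0.76)^2 = 0.592
Step 3: |z0| = sqrt(0.592) = 0.769415
Step 4: Best bound = 10 * |z0| = 10 * 0.769415 = 7.6942

7.6942


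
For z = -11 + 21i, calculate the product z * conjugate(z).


Step 1: conj(z) = -11 - 21i
Step 2: z * conj(z) = (-11)^2 + 21^2
Step 3: = 121 + 441 = 562

562


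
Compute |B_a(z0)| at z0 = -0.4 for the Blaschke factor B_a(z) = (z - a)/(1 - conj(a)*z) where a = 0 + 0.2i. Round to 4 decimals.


Step 1: Numerator z0 - a = -0.4 - (0 + 0.2i) = -0.4 - 0.2i
Step 2: Denominator 1 - conj(a)*z0 = 1 - (0 - 0.2i)*(-0.4) = 1 - 0.08i
Step 3: |z0 - a|^2 = (-0.4)^2 + (-0.2)^2 = 0.2; |1 - conj(a)*z0|^2 = 1^2 + (-0.08)^2 = 1.0064
Step 4: |B_a(-0.4)| = sqrt(0.2 / 1.0064) = sqrt(0.198728)
Step 5: = 0.4458

0.4458


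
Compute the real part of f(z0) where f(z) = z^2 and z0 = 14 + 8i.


Step 1: z0 = 14 + 8i
Step 2: z0^2 = 14^2 - 8^2 + 224i
Step 3: real part = 196 - 64 = 132

132


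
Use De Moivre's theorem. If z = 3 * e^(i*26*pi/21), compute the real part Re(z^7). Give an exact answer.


Step 1: By De Moivre's theorem, z^7 = 3^7 * e^(i*7*26*pi/21) = 2187 * (cos(26*pi/3) + i*sin(26*pi/3))
Step 2: |z|^7 = 3^7 = 2187
Step 3: Reduce the angle mod 2*pi: 26*pi/3 - 8*pi = 2*pi/3
Step 4: cos(2*pi/3) = -1/2
Step 5: Re(z^7) = 2187 * (-1/2) = -2187/2

-2187/2


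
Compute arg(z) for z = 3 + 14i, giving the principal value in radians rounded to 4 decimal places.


Step 1: z = 3 + 14i
Step 2: arg(z) = atan2(14, 3)
Step 3: arg(z) = 1.3597

1.3597


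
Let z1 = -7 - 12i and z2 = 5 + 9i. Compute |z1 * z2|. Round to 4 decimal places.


Step 1: |z1| = sqrt((-7)^2 + (-12)^2) = sqrt(193)
Step 2: |z2| = sqrt(5^2 + 9^2) = sqrt(106)
Step 3: |z1*z2| = |z1|*|z2| = sqrt(193) * sqrt(106) = sqrt(193 * 106) = sqrt(20458)
Step 4: = 143.0315

143.0315


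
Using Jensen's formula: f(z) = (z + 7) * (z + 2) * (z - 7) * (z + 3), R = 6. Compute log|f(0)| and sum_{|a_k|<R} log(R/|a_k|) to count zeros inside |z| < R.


Jensen's formula: (1/2pi)*integral log|f(Re^it)|dt = log|f(0)| + sum_{|a_k|<R} log(R/|a_k|)
Step 1: f(0) = 7 * 2 * (-7) * 3 = -294
Step 2: log|f(0)| = log|-7| + log|-2| + log|7| + log|-3| = 5.6836
Step 3: Zeros inside |z| < 6: -2, -3
Step 4: Jensen sum = log(6/2) + log(6/3) = 1.7918
Step 5: n(R) = number of terms in the Jensen sum = count of zeros inside |z| < 6 = 2

2


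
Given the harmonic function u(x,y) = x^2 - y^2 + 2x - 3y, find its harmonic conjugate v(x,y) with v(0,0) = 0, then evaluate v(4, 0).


Step 1: v_x = -u_y = 2y + 3
Step 2: v_y = u_x = 2x + 2
Step 3: v = 2xy + 3x + 2y + C
Step 4: v(0,0) = 0 => C = 0
Step 5: v(4, 0) = 12

12


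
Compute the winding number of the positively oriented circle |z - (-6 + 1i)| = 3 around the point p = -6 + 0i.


Step 1: Center c = (-6, 1), radius = 3
Step 2: |p - c|^2 = 0^2 + (-1)^2 = 1
Step 3: r^2 = 9
Step 4: |p-c| < r so winding number = 1

1


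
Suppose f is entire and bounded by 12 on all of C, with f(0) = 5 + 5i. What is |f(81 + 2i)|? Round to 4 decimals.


Step 1: By Liouville's theorem, a bounded entire function is constant.
Step 2: f(z) = f(0) = 5 + 5i for all z.
Step 3: |f(w)| = |5 + 5i| = sqrt(25 + 25)
Step 4: = 7.0711

7.0711


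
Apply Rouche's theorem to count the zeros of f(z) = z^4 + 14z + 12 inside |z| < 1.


Step 1: On |z| = 1 the three terms have sizes |z^4| = 1^4 = 1, |14z| = 14*1 = 14, |12| = 12
Step 2: The dominant term is g(z) = 14z; let h(z) = z^4 + 12 so f = g + h
Step 3: On |z| = 1: |g| = 14 and |h| <= 1 + 12 = 13
Step 4: Since 14 > 13, |h| < |g| on |z| = 1, so by Rouche f has the same number of zeros as g inside |z| < 1
Step 5: g(z) = 14z has 1 zero (at the origin, multiplicity 1) inside |z| < 1. Answer = 1

1


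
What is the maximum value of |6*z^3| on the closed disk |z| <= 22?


Step 1: On |z| = 22, |f(z)| = 6 * |z|^3 = 6 * 22^3
Step 2: By maximum modulus principle, maximum is on boundary.
Step 3: Maximum = 6 * 10648 = 63888

63888


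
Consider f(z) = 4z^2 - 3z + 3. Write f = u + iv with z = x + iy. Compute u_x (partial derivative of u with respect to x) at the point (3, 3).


Step 1: f(z) = 4(x+iy)^2 - 3(x+iy) + 3
Step 2: u = 4(x^2 - y^2) - 3x + 3
Step 3: u_x = 8x - 3
Step 4: At (3, 3): u_x = 24 - 3 = 21

21


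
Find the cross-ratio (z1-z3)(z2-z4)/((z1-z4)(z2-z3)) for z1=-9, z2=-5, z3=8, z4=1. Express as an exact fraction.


Step 1: (z1-z3)(z2-z4) = (-17) * (-6) = 102
Step 2: (z1-z4)(z2-z3) = (-10) * (-13) = 130
Step 3: Cross-ratio = 102/130 = 51/65

51/65


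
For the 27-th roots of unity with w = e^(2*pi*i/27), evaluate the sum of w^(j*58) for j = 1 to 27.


Step 1: The sum sum_{j=1}^{n} w^(k*j) equals n if n | k, else 0.
Step 2: Here n = 27, k = 58
Step 3: Does n divide k? 27 | 58 -> False
Step 4: Sum = 0

0


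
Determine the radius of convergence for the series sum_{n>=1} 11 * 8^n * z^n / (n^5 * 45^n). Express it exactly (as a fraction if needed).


Step 1: General term a_n = 11 * 8^n / (n^5 * 45^n)
Step 2: By the root test, |a_n|^(1/n) = 11^(1/n) * 8 / (n^(5/n) * 45) -> 8/45 as n -> infinity (since 11^(1/n) -> 1 and n^(5/n) -> 1)
Step 3: R = 1/lim|a_n|^(1/n) = 45/8

45/8


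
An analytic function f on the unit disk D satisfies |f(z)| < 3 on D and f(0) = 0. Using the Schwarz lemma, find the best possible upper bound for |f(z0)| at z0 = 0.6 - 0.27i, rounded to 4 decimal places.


Step 1: g = f/3 maps D -> D with g(0) = 0, so by the Schwarz lemma |g(z)| <= |z|, i.e. |f(z)| <= 3|z|; this is sharp (f(z) = 3z).
Step 2: |z0|^2 = 0.6^2 + (-0.27)^2 = 0.4329
Step 3: |z0| = sqrt(0.4329) = 0.657951
Step 4: Best bound = 3 * |z0| = 3 * 0.657951 = 1.9739

1.9739


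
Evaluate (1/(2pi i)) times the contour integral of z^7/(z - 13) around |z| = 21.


Step 1: f(z) = z^7, a = 13 is inside |z| = 21
Step 2: By Cauchy integral formula: (1/(2pi*i)) * integral = f(a)
Step 3: f(13) = 13^7 = 62748517

62748517


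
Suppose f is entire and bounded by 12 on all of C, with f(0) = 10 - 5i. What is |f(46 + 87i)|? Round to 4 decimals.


Step 1: By Liouville's theorem, a bounded entire function is constant.
Step 2: f(z) = f(0) = 10 - 5i for all z.
Step 3: |f(w)| = |10 - 5i| = sqrt(100 + 25)
Step 4: = 11.1803

11.1803


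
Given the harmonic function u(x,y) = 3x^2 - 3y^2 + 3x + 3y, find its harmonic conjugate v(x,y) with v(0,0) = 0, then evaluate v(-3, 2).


Step 1: v_x = -u_y = 6y - 3
Step 2: v_y = u_x = 6x + 3
Step 3: v = 6xy - 3x + 3y + C
Step 4: v(0,0) = 0 => C = 0
Step 5: v(-3, 2) = -21

-21


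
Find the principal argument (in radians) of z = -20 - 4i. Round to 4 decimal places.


Step 1: z = -20 - 4i
Step 2: arg(z) = atan2(-4, -20)
Step 3: arg(z) = -2.9442

-2.9442


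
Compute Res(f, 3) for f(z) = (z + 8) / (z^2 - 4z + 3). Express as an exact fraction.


Step 1: Q(z) = z^2 - 4z + 3 = (z - 3)(z - 1)
Step 2: Q'(z) = 2z - 4
Step 3: Q'(3) = 2, P(3) = 11
Step 4: Res = P(3)/Q'(3) = 11/2 = 11/2

11/2


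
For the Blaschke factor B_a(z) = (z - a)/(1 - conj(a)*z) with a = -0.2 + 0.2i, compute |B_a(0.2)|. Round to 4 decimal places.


Step 1: Numerator z0 - a = 0.2 - (-0.2 + 0.2i) = 0.4 - 0.2i
Step 2: Denominator 1 - conj(a)*z0 = 1 - (-0.2 - 0.2i)*0.2 = 1.04 + 0.04i
Step 3: |z0 - a|^2 = 0.4^2 + (-0.2)^2 = 0.2; |1 - conj(a)*z0|^2 = 1.04^2 + 0.04^2 = 1.0832
Step 4: |B_a(0.2)| = sqrt(0.2 / 1.0832) = sqrt(0.184638)
Step 5: = 0.4297

0.4297


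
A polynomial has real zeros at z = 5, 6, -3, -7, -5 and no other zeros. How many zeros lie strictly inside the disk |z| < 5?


Step 1: Check each root:
  z = 5: |5| = 5 >= 5
  z = 6: |6| = 6 >= 5
  z = -3: |-3| = 3 < 5
  z = -7: |-7| = 7 >= 5
  z = -5: |-5| = 5 >= 5
Step 2: Count = 1

1


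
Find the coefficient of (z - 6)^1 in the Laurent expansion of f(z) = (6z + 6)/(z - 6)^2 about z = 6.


Step 1: Write the numerator in powers of (z - 6): 6z + 6 = 6(z - 6) + (6*6 + 6) = 6(z - 6) + 42
Step 2: Divide by (z - 6)^2: f(z) = 42(z - 6)^(-2) + 6(z - 6)^(-1)
Step 3: This finite sum is the Laurent series of f about z = 6.
Step 4: Only the powers -2 and -1 appear, so the coefficient of (z - 6)^1 = 0

0


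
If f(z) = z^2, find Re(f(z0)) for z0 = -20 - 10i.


Step 1: z0 = -20 - 10i
Step 2: z0^2 = (-20)^2 - (-10)^2 + 400i
Step 3: real part = 400 - 100 = 300

300


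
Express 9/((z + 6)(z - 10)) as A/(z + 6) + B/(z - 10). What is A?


Step 1: Multiply both sides by (z + 6) and set z = -6
Step 2: A = 9 / (-6 - 10)
Step 3: A = 9 / (-16)
Step 4: A = -9/16

-9/16


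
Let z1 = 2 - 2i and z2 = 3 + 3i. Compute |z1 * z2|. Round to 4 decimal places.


Step 1: |z1| = sqrt(2^2 + (-2)^2) = sqrt(8)
Step 2: |z2| = sqrt(3^2 + 3^2) = sqrt(18)
Step 3: |z1*z2| = |z1|*|z2| = sqrt(8) * sqrt(18) = sqrt(8 * 18) = sqrt(144)
Step 4: = 12.0

12.0


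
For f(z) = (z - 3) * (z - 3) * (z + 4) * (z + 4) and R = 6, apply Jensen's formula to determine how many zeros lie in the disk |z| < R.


Jensen's formula: (1/2pi)*integral log|f(Re^it)|dt = log|f(0)| + sum_{|a_k|<R} log(R/|a_k|)
Step 1: f(0) = (-3) * (-3) * 4 * 4 = 144
Step 2: log|f(0)| = log|3| + log|3| + log|-4| + log|-4| = 4.9698
Step 3: Zeros inside |z| < 6: 3, 3, -4, -4
Step 4: Jensen sum = log(6/3) + log(6/3) + log(6/4) + log(6/4) = 2.1972
Step 5: n(R) = number of terms in the Jensen sum = count of zeros inside |z| < 6 = 4

4


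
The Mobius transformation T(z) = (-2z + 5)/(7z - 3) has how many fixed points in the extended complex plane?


Step 1: Fixed points satisfy T(z) = z
Step 2: 7z^2 - z - 5 = 0
Step 3: Discriminant = (-1)^2 - 4*7*(-5) = 141
Step 4: Number of fixed points = 2

2


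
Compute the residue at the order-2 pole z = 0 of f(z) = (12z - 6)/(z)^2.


Step 1: Pole of order 2 at z = 0
Step 2: Res = lim d/dz [(z)^2 * f(z)] as z -> 0
Step 3: (z)^2 * f(z) = 12z - 6
Step 4: d/dz[12z - 6] = 12

12


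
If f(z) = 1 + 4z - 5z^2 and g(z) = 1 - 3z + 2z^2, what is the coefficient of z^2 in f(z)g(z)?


Step 1: z^2 term in f*g comes from: (1)*(2z^2) + (4z)*(-3z) + (-5z^2)*(1)
Step 2: = 2 - 12 - 5
Step 3: = -15

-15


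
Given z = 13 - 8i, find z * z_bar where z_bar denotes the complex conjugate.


Step 1: conj(z) = 13 + 8i
Step 2: z * conj(z) = 13^2 + (-8)^2
Step 3: = 169 + 64 = 233

233


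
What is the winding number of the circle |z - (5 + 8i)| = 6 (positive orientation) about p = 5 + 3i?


Step 1: Center c = (5, 8), radius = 6
Step 2: |p - c|^2 = 0^2 + (-5)^2 = 25
Step 3: r^2 = 36
Step 4: |p-c| < r so winding number = 1

1


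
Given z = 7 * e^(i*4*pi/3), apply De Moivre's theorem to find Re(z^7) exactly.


Step 1: By De Moivre's theorem, z^7 = 7^7 * e^(i*7*4*pi/3) = 823543 * (cos(28*pi/3) + i*sin(28*pi/3))
Step 2: |z|^7 = 7^7 = 823543
Step 3: Reduce the angle mod 2*pi: 28*pi/3 - 8*pi = 4*pi/3
Step 4: cos(4*pi/3) = -1/2
Step 5: Re(z^7) = 823543 * (-1/2) = -823543/2

-823543/2


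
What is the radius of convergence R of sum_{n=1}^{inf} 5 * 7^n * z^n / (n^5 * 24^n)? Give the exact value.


Step 1: General term a_n = 5 * 7^n / (n^5 * 24^n)
Step 2: By the root test, |a_n|^(1/n) = 5^(1/n) * 7 / (n^(5/n) * 24) -> 7/24 as n -> infinity (since 5^(1/n) -> 1 and n^(5/n) -> 1)
Step 3: R = 1/lim|a_n|^(1/n) = 24/7

24/7


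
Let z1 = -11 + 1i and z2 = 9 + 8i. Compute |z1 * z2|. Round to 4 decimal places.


Step 1: |z1| = sqrt((-11)^2 + 1^2) = sqrt(122)
Step 2: |z2| = sqrt(9^2 + 8^2) = sqrt(145)
Step 3: |z1*z2| = |z1|*|z2| = sqrt(122) * sqrt(145) = sqrt(122 * 145) = sqrt(17690)
Step 4: = 133.0038

133.0038


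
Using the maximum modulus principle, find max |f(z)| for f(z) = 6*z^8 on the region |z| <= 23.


Step 1: On |z| = 23, |f(z)| = 6 * |z|^8 = 6 * 23^8
Step 2: By maximum modulus principle, maximum is on boundary.
Step 3: Maximum = 6 * 78310985281 = 469865911686

469865911686


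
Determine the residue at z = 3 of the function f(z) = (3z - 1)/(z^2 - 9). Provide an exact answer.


Step 1: Q(z) = z^2 - 9 = (z - 3)(z + 3)
Step 2: Q'(z) = 2z
Step 3: Q'(3) = 6, P(3) = 8
Step 4: Res = P(3)/Q'(3) = 8/6 = 4/3

4/3


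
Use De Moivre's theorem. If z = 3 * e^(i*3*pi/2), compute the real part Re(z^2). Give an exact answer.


Step 1: By De Moivre's theorem, z^2 = 3^2 * e^(i*2*3*pi/2) = 9 * (cos(3*pi) + i*sin(3*pi))
Step 2: |z|^2 = 3^2 = 9
Step 3: Reduce the angle mod 2*pi: 3*pi - 2*pi = pi
Step 4: cos(pi) = -1
Step 5: Re(z^2) = 9 * (-1) = -9

-9


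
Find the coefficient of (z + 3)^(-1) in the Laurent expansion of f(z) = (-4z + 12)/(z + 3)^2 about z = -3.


Step 1: Write the numerator in powers of (z + 3): -4z + 12 = -4(z + 3) + (-4*(-3) + 12) = -4(z + 3) + 24
Step 2: Divide by (z + 3)^2: f(z) = 24(z + 3)^(-2) - 4(z + 3)^(-1)
Step 3: This finite sum is the Laurent series of f about z = -3.
Step 4: Coefficient of (z + 3)^(-1) = coefficient of (z + 3) in the re-centred numerator = -4

-4


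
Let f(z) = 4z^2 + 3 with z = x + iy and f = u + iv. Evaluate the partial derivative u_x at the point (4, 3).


Step 1: f(z) = 4(x+iy)^2 + 3
Step 2: u = 4(x^2 - y^2) + 3
Step 3: u_x = 8x + 0
Step 4: At (4, 3): u_x = 32 + 0 = 32

32


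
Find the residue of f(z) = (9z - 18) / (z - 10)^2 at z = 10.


Step 1: Pole of order 2 at z = 10
Step 2: Res = lim d/dz [(z - 10)^2 * f(z)] as z -> 10
Step 3: (z - 10)^2 * f(z) = 9z - 18
Step 4: d/dz[9z - 18] = 9

9


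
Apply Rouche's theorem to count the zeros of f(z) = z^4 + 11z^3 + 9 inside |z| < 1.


Step 1: On |z| = 1 the three terms have sizes |z^4| = 1^4 = 1, |11z^3| = 11*1^3 = 11, |9| = 9
Step 2: The dominant term is g(z) = 11z^3; let h(z) = z^4 + 9 so f = g + h
Step 3: On |z| = 1: |g| = 11 and |h| <= 1 + 9 = 10
Step 4: Since 11 > 10, |h| < |g| on |z| = 1, so by Rouche f has the same number of zeros as g inside |z| < 1
Step 5: g(z) = 11z^3 has 3 zeros (at the origin, multiplicity 3) inside |z| < 1. Answer = 3

3


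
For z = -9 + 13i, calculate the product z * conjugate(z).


Step 1: conj(z) = -9 - 13i
Step 2: z * conj(z) = (-9)^2 + 13^2
Step 3: = 81 + 169 = 250

250


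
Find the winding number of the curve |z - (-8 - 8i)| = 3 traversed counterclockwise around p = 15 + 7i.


Step 1: Center c = (-8, -8), radius = 3
Step 2: |p - c|^2 = 23^2 + 15^2 = 754
Step 3: r^2 = 9
Step 4: |p-c| > r so winding number = 0

0


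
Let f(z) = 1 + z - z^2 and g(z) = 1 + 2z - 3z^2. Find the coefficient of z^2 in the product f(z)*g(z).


Step 1: z^2 term in f*g comes from: (1)*(-3z^2) + (z)*(2z) + (-z^2)*(1)
Step 2: = -3 + 2 - 1
Step 3: = -2

-2


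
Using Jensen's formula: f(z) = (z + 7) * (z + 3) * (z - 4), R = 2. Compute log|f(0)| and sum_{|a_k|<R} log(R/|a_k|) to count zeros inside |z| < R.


Jensen's formula: (1/2pi)*integral log|f(Re^it)|dt = log|f(0)| + sum_{|a_k|<R} log(R/|a_k|)
Step 1: f(0) = 7 * 3 * (-4) = -84
Step 2: log|f(0)| = log|-7| + log|-3| + log|4| = 4.4308
Step 3: Zeros inside |z| < 2: none
Step 4: Jensen sum = (empty sum) = 0
Step 5: n(R) = number of terms in the Jensen sum = count of zeros inside |z| < 2 = 0

0


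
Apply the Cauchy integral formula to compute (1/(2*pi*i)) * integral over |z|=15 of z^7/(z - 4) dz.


Step 1: f(z) = z^7, a = 4 is inside |z| = 15
Step 2: By Cauchy integral formula: (1/(2pi*i)) * integral = f(a)
Step 3: f(4) = 4^7 = 16384

16384


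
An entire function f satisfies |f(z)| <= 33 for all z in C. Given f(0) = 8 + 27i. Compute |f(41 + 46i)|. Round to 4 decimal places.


Step 1: By Liouville's theorem, a bounded entire function is constant.
Step 2: f(z) = f(0) = 8 + 27i for all z.
Step 3: |f(w)| = |8 + 27i| = sqrt(64 + 729)
Step 4: = 28.1603

28.1603


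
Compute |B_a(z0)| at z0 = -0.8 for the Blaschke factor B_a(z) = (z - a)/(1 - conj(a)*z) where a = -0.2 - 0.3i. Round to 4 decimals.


Step 1: Numerator z0 - a = -0.8 - (-0.2 - 0.3i) = -0.6 + 0.3i
Step 2: Denominator 1 - conj(a)*z0 = 1 - (-0.2 + 0.3i)*(-0.8) = 0.84 + 0.24i
Step 3: |z0 - a|^2 = (-0.6)^2 + 0.3^2 = 0.45; |1 - conj(a)*z0|^2 = 0.84^2 + 0.24^2 = 0.7632
Step 4: |B_a(-0.8)| = sqrt(0.45 / 0.7632) = sqrt(0.589623)
Step 5: = 0.7679

0.7679


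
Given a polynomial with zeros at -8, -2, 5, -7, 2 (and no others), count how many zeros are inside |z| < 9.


Step 1: Check each root:
  z = -8: |-8| = 8 < 9
  z = -2: |-2| = 2 < 9
  z = 5: |5| = 5 < 9
  z = -7: |-7| = 7 < 9
  z = 2: |2| = 2 < 9
Step 2: Count = 5

5


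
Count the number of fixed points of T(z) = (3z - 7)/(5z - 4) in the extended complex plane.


Step 1: Fixed points satisfy T(z) = z
Step 2: 5z^2 - 7z + 7 = 0
Step 3: Discriminant = (-7)^2 - 4*5*7 = -91
Step 4: Number of fixed points = 2

2


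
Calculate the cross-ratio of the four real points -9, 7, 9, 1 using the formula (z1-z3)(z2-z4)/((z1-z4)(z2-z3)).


Step 1: (z1-z3)(z2-z4) = (-18) * 6 = -108
Step 2: (z1-z4)(z2-z3) = (-10) * (-2) = 20
Step 3: Cross-ratio = -108/20 = -27/5

-27/5


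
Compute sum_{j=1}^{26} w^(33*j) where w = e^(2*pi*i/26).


Step 1: The sum sum_{j=1}^{n} w^(k*j) equals n if n | k, else 0.
Step 2: Here n = 26, k = 33
Step 3: Does n divide k? 26 | 33 -> False
Step 4: Sum = 0

0


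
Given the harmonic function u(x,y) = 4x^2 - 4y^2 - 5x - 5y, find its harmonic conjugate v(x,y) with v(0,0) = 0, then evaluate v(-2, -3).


Step 1: v_x = -u_y = 8y + 5
Step 2: v_y = u_x = 8x - 5
Step 3: v = 8xy + 5x - 5y + C
Step 4: v(0,0) = 0 => C = 0
Step 5: v(-2, -3) = 53

53


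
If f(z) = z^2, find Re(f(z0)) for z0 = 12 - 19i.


Step 1: z0 = 12 - 19i
Step 2: z0^2 = 12^2 - (-19)^2 - 456i
Step 3: real part = 144 - 361 = -217

-217


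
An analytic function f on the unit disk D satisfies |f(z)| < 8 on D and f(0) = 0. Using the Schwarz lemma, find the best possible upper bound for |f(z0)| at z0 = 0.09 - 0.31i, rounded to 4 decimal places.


Step 1: g = f/8 maps D -> D with g(0) = 0, so by the Schwarz lemma |g(z)| <= |z|, i.e. |f(z)| <= 8|z|; this is sharp (f(z) = 8z).
Step 2: |z0|^2 = 0.09^2 + (-0.31)^2 = 0.1042
Step 3: |z0| = sqrt(0.1042) = 0.3228
Step 4: Best bound = 8 * |z0| = 8 * 0.3228 = 2.5824

2.5824


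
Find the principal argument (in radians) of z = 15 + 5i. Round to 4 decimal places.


Step 1: z = 15 + 5i
Step 2: arg(z) = atan2(5, 15)
Step 3: arg(z) = 0.3218

0.3218


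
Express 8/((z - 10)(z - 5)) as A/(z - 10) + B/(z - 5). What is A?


Step 1: Multiply both sides by (z - 10) and set z = 10
Step 2: A = 8 / (10 - 5)
Step 3: A = 8 / 5
Step 4: A = 8/5

8/5


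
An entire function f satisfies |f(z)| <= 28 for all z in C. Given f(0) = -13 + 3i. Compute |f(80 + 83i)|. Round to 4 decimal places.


Step 1: By Liouville's theorem, a bounded entire function is constant.
Step 2: f(z) = f(0) = -13 + 3i for all z.
Step 3: |f(w)| = |-13 + 3i| = sqrt(169 + 9)
Step 4: = 13.3417

13.3417


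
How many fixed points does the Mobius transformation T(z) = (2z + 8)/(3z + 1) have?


Step 1: Fixed points satisfy T(z) = z
Step 2: 3z^2 - z - 8 = 0
Step 3: Discriminant = (-1)^2 - 4*3*(-8) = 97
Step 4: Number of fixed points = 2

2
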